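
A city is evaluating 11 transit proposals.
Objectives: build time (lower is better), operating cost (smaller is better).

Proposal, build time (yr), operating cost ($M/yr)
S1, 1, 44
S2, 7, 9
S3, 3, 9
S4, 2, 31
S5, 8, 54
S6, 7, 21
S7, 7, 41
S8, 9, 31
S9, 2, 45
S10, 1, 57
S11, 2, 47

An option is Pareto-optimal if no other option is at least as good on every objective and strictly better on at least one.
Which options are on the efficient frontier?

S1: not dominated.
S2: dominated by S3 (build time 3≤7, operating cost 9≤9).
S3: not dominated.
S4: not dominated.
S5: dominated by S1 (build time 1≤8, operating cost 44≤54).
S6: dominated by S2 (build time 7≤7, operating cost 9≤21).
S7: dominated by S2 (build time 7≤7, operating cost 9≤41).
S8: dominated by S2 (build time 7≤9, operating cost 9≤31).
S9: dominated by S1 (build time 1≤2, operating cost 44≤45).
S10: dominated by S1 (build time 1≤1, operating cost 44≤57).
S11: dominated by S1 (build time 1≤2, operating cost 44≤47).

S1, S3, S4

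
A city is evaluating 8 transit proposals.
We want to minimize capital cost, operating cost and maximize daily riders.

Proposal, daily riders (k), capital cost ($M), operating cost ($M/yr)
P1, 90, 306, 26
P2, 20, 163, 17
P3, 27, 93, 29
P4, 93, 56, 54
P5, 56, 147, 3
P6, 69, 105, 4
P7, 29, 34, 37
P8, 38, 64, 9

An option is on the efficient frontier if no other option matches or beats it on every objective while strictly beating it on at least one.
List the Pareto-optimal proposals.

P1: not dominated.
P2: dominated by P5 (daily riders 56≥20, capital cost 147≤163, operating cost 3≤17).
P3: dominated by P8 (daily riders 38≥27, capital cost 64≤93, operating cost 9≤29).
P4: not dominated (best daily riders).
P5: not dominated (best operating cost).
P6: not dominated.
P7: not dominated (best capital cost).
P8: not dominated.

P1, P4, P5, P6, P7, P8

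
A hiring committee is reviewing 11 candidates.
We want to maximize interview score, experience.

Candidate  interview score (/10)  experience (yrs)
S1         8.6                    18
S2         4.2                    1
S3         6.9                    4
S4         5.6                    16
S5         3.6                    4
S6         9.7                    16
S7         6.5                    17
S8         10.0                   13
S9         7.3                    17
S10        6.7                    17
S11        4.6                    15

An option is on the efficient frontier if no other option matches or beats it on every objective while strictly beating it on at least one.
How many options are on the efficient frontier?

S1: not dominated (best experience).
S2: dominated by S1 (interview score 8.6≥4.2, experience 18≥1).
S3: dominated by S1 (interview score 8.6≥6.9, experience 18≥4).
S4: dominated by S1 (interview score 8.6≥5.6, experience 18≥16).
S5: dominated by S1 (interview score 8.6≥3.6, experience 18≥4).
S6: not dominated.
S7: dominated by S1 (interview score 8.6≥6.5, experience 18≥17).
S8: not dominated (best interview score).
S9: dominated by S1 (interview score 8.6≥7.3, experience 18≥17).
S10: dominated by S1 (interview score 8.6≥6.7, experience 18≥17).
S11: dominated by S1 (interview score 8.6≥4.6, experience 18≥15).
Pareto-optimal: S1, S6, S8 → 3.

3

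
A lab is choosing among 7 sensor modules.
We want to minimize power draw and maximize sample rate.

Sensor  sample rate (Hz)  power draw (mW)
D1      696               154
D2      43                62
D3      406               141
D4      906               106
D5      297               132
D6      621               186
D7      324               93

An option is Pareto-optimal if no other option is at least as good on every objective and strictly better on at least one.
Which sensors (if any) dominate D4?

none

D1: worse on sample rate (696 vs 906).
D2: worse on sample rate (43 vs 906).
D3: worse on sample rate (406 vs 906).
D5: worse on sample rate (297 vs 906).
D6: worse on sample rate (621 vs 906).
D7: worse on sample rate (324 vs 906).
No option dominates D4.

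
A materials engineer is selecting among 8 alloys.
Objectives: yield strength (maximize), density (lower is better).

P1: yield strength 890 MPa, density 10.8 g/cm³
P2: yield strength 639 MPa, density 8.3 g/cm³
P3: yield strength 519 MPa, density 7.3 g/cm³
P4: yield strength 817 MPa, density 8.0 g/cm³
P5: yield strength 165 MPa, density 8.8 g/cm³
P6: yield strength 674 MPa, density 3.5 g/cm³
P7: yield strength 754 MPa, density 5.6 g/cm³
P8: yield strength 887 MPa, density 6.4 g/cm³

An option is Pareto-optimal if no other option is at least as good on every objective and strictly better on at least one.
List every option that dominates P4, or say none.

P8

P8: yield strength 887≥817, density 6.4≤8.0 — dominates P4.
Others (P1, P2, P3, P5, P6, P7) are each worse than P4 on at least one objective.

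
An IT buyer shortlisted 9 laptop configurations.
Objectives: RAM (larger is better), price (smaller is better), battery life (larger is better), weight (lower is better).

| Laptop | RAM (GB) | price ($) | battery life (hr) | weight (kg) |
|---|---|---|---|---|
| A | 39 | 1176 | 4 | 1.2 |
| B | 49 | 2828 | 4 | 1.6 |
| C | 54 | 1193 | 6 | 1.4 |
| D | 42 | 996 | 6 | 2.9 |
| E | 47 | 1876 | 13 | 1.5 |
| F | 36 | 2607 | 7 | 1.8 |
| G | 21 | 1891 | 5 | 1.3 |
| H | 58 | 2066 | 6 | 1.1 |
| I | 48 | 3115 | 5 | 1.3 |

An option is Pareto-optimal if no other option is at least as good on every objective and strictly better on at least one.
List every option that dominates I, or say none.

H

H: RAM 58≥48, price 2066≤3115, battery life 6≥5, weight 1.1≤1.3 — dominates I.
Others (A, B, C, D, E, F, G) are each worse than I on at least one objective.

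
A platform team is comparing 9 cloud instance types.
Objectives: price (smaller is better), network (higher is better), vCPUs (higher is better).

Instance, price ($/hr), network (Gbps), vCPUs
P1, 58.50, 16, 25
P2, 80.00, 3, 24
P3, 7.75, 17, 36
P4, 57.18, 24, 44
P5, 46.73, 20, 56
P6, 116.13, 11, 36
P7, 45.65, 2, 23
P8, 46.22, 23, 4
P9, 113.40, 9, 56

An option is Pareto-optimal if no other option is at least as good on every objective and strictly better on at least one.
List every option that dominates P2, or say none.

P1: price 58.50≤80.00, network 16≥3, vCPUs 25≥24 — dominates P2.
P3: price 7.75≤80.00, network 17≥3, vCPUs 36≥24 — dominates P2.
P4: price 57.18≤80.00, network 24≥3, vCPUs 44≥24 — dominates P2.
P5: price 46.73≤80.00, network 20≥3, vCPUs 56≥24 — dominates P2.
Others (P6, P7, P8, P9) are each worse than P2 on at least one objective.

P1, P3, P4, P5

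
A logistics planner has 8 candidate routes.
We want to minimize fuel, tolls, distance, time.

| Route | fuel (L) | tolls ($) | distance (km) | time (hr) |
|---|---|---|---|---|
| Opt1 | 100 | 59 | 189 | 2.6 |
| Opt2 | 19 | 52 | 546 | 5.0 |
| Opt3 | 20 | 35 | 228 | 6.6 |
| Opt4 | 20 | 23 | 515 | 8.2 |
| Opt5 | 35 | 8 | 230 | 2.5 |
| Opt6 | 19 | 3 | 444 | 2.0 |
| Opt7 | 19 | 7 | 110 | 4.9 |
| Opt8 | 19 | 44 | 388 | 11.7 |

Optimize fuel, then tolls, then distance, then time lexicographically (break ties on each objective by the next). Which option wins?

Opt6

First minimize fuel: best is 19, kept {Opt2, Opt6, Opt7, Opt8}.
Then minimize tolls: best is 3, kept {Opt6}.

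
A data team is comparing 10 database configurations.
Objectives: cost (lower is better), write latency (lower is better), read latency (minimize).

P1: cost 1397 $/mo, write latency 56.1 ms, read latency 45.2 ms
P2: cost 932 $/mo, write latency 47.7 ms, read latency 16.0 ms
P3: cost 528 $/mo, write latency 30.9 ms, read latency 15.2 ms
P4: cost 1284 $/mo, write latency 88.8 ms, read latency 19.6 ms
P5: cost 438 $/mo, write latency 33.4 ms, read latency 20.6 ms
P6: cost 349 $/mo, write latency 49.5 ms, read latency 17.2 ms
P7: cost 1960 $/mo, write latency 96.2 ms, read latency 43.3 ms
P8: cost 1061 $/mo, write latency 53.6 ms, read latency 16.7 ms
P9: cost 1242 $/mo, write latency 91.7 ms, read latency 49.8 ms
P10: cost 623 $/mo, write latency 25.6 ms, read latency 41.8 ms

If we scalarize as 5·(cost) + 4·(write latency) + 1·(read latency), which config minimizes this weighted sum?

P1: 5·1397 + 4·56.1 + 1·45.2 = 7254.6
P2: 5·932 + 4·47.7 + 1·16.0 = 4866.8
P3: 5·528 + 4·30.9 + 1·15.2 = 2778.8
P4: 5·1284 + 4·88.8 + 1·19.6 = 6794.8
P5: 5·438 + 4·33.4 + 1·20.6 = 2344.2
P6: 5·349 + 4·49.5 + 1·17.2 = 1960.2
P7: 5·1960 + 4·96.2 + 1·43.3 = 10228.1
P8: 5·1061 + 4·53.6 + 1·16.7 = 5536.1
P9: 5·1242 + 4·91.7 + 1·49.8 = 6626.6
P10: 5·623 + 4·25.6 + 1·41.8 = 3259.2
Lowest: P6 at 1960.2.

P6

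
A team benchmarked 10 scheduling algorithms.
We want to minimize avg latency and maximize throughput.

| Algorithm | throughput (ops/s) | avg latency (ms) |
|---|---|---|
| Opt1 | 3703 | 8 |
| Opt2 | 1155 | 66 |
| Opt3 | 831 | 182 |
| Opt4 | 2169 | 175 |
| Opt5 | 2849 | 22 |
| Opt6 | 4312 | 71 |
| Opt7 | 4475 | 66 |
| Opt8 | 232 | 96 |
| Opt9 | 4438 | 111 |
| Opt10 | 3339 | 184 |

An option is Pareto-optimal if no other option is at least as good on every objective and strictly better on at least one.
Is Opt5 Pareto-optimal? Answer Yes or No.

No

Opt1 vs Opt5: throughput 3703≥2849, avg latency 8≤22 — Opt1 is at least as good on every objective and strictly better on at least one, so Opt1 dominates Opt5.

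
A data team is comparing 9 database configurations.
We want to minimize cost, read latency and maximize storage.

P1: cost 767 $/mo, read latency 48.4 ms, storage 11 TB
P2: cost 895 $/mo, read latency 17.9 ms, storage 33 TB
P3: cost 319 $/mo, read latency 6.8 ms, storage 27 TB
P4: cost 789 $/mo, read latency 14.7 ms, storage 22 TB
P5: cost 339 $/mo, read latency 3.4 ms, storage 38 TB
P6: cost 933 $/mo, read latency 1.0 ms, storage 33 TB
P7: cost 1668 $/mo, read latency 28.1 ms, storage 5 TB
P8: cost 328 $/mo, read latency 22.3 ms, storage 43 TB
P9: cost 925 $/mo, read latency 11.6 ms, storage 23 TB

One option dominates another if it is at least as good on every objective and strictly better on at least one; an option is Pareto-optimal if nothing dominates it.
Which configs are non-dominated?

P1: dominated by P3 (cost 319≤767, read latency 6.8≤48.4, storage 27≥11).
P2: dominated by P5 (cost 339≤895, read latency 3.4≤17.9, storage 38≥33).
P3: not dominated (best cost).
P4: dominated by P3 (cost 319≤789, read latency 6.8≤14.7, storage 27≥22).
P5: not dominated.
P6: not dominated (best read latency).
P7: dominated by P2 (cost 895≤1668, read latency 17.9≤28.1, storage 33≥5).
P8: not dominated (best storage).
P9: dominated by P3 (cost 319≤925, read latency 6.8≤11.6, storage 27≥23).

P3, P5, P6, P8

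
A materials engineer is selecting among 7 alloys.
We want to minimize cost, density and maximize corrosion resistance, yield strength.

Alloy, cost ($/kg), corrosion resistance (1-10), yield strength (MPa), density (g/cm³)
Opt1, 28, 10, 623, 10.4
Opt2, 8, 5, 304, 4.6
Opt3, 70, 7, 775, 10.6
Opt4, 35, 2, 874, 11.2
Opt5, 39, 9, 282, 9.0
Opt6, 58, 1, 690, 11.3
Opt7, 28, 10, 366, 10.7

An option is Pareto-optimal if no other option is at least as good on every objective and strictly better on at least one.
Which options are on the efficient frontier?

Opt1: not dominated.
Opt2: not dominated (best cost).
Opt3: not dominated.
Opt4: not dominated (best yield strength).
Opt5: not dominated.
Opt6: dominated by Opt4 (cost 35≤58, corrosion resistance 2≥1, yield strength 874≥690, density 11.2≤11.3).
Opt7: dominated by Opt1 (cost 28≤28, corrosion resistance 10≥10, yield strength 623≥366, density 10.4≤10.7).

Opt1, Opt2, Opt3, Opt4, Opt5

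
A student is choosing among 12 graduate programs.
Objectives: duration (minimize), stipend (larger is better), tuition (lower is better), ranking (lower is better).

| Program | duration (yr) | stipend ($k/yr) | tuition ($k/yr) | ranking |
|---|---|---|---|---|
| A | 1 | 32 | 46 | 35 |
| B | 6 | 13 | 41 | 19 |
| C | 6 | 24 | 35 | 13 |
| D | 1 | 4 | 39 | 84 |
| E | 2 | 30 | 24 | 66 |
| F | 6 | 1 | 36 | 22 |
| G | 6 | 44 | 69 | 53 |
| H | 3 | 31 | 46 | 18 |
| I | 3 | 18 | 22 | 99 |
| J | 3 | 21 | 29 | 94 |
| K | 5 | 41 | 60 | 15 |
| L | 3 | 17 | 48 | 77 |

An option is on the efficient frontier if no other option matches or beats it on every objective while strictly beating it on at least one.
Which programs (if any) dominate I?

none

A: worse on tuition (46 vs 22).
B: worse on duration (6 vs 3).
C: worse on duration (6 vs 3).
D: worse on stipend (4 vs 18).
E: worse on tuition (24 vs 22).
F: worse on duration (6 vs 3).
G: worse on duration (6 vs 3).
H: worse on tuition (46 vs 22).
J: worse on tuition (29 vs 22).
K: worse on duration (5 vs 3).
L: worse on stipend (17 vs 18).
No option dominates I.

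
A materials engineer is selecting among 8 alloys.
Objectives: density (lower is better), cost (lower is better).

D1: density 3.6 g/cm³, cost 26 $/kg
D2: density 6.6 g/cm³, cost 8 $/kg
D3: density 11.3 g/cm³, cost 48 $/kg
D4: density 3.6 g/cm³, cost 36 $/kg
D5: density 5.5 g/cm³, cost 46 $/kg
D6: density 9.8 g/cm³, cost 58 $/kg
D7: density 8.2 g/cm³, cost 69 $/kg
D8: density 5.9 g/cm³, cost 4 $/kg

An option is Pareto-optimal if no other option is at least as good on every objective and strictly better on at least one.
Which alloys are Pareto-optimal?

D1, D8

D1: not dominated.
D2: dominated by D8 (density 5.9≤6.6, cost 4≤8).
D3: dominated by D1 (density 3.6≤11.3, cost 26≤48).
D4: dominated by D1 (density 3.6≤3.6, cost 26≤36).
D5: dominated by D1 (density 3.6≤5.5, cost 26≤46).
D6: dominated by D1 (density 3.6≤9.8, cost 26≤58).
D7: dominated by D1 (density 3.6≤8.2, cost 26≤69).
D8: not dominated (best cost).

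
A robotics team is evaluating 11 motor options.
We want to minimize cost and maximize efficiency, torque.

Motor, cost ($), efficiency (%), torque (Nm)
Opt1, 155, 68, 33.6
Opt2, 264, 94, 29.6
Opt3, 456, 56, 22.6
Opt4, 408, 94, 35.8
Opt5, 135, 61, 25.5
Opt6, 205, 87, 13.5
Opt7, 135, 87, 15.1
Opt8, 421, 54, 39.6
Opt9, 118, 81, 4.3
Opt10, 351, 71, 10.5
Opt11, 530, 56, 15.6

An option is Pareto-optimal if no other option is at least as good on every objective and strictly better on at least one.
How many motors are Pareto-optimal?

Opt1: not dominated.
Opt2: not dominated.
Opt3: dominated by Opt1 (cost 155≤456, efficiency 68≥56, torque 33.6≥22.6).
Opt4: not dominated.
Opt5: not dominated.
Opt6: dominated by Opt7 (cost 135≤205, efficiency 87≥87, torque 15.1≥13.5).
Opt7: not dominated.
Opt8: not dominated (best torque).
Opt9: not dominated (best cost).
Opt10: dominated by Opt2 (cost 264≤351, efficiency 94≥71, torque 29.6≥10.5).
Opt11: dominated by Opt1 (cost 155≤530, efficiency 68≥56, torque 33.6≥15.6).
Pareto-optimal: Opt1, Opt2, Opt4, Opt5, Opt7, Opt8, Opt9 → 7.

7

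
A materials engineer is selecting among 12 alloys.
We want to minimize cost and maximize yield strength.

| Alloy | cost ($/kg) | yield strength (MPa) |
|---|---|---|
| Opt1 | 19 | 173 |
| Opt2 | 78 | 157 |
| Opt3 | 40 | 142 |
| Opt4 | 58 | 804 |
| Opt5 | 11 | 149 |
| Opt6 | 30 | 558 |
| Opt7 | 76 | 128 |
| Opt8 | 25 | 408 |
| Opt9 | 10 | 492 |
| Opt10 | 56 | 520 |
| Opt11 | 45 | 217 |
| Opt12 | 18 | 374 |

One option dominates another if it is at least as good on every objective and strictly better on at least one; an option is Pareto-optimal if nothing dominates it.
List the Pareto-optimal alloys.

Opt4, Opt6, Opt9

Opt1: dominated by Opt9 (cost 10≤19, yield strength 492≥173).
Opt2: dominated by Opt1 (cost 19≤78, yield strength 173≥157).
Opt3: dominated by Opt1 (cost 19≤40, yield strength 173≥142).
Opt4: not dominated (best yield strength).
Opt5: dominated by Opt9 (cost 10≤11, yield strength 492≥149).
Opt6: not dominated.
Opt7: dominated by Opt1 (cost 19≤76, yield strength 173≥128).
Opt8: dominated by Opt9 (cost 10≤25, yield strength 492≥408).
Opt9: not dominated (best cost).
Opt10: dominated by Opt6 (cost 30≤56, yield strength 558≥520).
Opt11: dominated by Opt6 (cost 30≤45, yield strength 558≥217).
Opt12: dominated by Opt9 (cost 10≤18, yield strength 492≥374).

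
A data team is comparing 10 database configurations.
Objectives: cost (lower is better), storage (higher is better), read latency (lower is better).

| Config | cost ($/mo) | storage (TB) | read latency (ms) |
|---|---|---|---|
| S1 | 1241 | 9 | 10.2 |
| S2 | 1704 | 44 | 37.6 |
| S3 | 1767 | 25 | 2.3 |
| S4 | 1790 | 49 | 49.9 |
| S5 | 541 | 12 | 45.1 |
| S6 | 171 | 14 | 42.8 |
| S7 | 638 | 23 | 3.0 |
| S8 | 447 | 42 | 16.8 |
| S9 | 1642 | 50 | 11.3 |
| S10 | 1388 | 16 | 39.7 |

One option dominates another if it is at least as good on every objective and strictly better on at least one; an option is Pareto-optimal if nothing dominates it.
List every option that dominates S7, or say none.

S1: worse on cost (1241 vs 638).
S2: worse on cost (1704 vs 638).
S3: worse on cost (1767 vs 638).
S4: worse on cost (1790 vs 638).
S5: worse on storage (12 vs 23).
S6: worse on storage (14 vs 23).
S8: worse on read latency (16.8 vs 3.0).
S9: worse on cost (1642 vs 638).
S10: worse on cost (1388 vs 638).
No option dominates S7.

none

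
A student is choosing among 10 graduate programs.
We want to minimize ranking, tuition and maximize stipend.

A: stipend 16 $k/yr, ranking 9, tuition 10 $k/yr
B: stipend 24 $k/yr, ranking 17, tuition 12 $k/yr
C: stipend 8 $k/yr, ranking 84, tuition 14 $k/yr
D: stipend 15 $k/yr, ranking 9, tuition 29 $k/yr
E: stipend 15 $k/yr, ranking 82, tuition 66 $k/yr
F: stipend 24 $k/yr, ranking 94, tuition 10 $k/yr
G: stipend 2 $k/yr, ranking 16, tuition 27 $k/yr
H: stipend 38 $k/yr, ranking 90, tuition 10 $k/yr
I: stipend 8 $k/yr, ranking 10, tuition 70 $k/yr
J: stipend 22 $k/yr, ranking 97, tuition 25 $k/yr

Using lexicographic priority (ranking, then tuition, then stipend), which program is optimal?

First minimize ranking: best is 9, kept {A, D}.
Then minimize tuition: best is 10, kept {A}.

A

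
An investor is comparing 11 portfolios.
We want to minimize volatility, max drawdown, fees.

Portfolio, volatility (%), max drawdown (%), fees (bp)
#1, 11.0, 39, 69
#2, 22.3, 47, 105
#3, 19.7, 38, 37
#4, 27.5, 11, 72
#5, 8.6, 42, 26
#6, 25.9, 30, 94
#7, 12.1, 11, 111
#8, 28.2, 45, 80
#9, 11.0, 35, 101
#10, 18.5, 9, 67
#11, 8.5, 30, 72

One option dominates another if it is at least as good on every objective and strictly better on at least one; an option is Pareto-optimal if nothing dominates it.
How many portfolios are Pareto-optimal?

6

#1: not dominated.
#2: dominated by #1 (volatility 11.0≤22.3, max drawdown 39≤47, fees 69≤105).
#3: not dominated.
#4: dominated by #10 (volatility 18.5≤27.5, max drawdown 9≤11, fees 67≤72).
#5: not dominated (best fees).
#6: dominated by #10 (volatility 18.5≤25.9, max drawdown 9≤30, fees 67≤94).
#7: not dominated.
#8: dominated by #1 (volatility 11.0≤28.2, max drawdown 39≤45, fees 69≤80).
#9: dominated by #11 (volatility 8.5≤11.0, max drawdown 30≤35, fees 72≤101).
#10: not dominated (best max drawdown).
#11: not dominated (best volatility).
Pareto-optimal: #1, #3, #5, #7, #10, #11 → 6.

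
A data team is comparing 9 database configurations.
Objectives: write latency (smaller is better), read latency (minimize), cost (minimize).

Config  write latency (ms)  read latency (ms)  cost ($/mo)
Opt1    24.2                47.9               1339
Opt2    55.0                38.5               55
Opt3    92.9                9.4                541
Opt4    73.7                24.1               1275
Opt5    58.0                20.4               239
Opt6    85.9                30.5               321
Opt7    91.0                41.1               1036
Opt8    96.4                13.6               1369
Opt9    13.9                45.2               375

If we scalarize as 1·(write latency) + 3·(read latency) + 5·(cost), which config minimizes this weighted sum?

Opt1: 1·24.2 + 3·47.9 + 5·1339 = 6862.9
Opt2: 1·55.0 + 3·38.5 + 5·55 = 445.5
Opt3: 1·92.9 + 3·9.4 + 5·541 = 2826.1
Opt4: 1·73.7 + 3·24.1 + 5·1275 = 6521.0
Opt5: 1·58.0 + 3·20.4 + 5·239 = 1314.2
Opt6: 1·85.9 + 3·30.5 + 5·321 = 1782.4
Opt7: 1·91.0 + 3·41.1 + 5·1036 = 5394.3
Opt8: 1·96.4 + 3·13.6 + 5·1369 = 6982.2
Opt9: 1·13.9 + 3·45.2 + 5·375 = 2024.5
Lowest: Opt2 at 445.5.

Opt2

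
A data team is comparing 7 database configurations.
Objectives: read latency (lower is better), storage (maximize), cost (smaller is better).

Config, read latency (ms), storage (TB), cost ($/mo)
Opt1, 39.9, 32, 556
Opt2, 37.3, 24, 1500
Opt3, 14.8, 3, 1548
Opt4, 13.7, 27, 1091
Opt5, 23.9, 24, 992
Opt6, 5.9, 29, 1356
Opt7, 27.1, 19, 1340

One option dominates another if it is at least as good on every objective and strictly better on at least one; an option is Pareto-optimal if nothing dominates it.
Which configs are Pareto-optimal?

Opt1: not dominated (best storage).
Opt2: dominated by Opt4 (read latency 13.7≤37.3, storage 27≥24, cost 1091≤1500).
Opt3: dominated by Opt4 (read latency 13.7≤14.8, storage 27≥3, cost 1091≤1548).
Opt4: not dominated.
Opt5: not dominated.
Opt6: not dominated (best read latency).
Opt7: dominated by Opt4 (read latency 13.7≤27.1, storage 27≥19, cost 1091≤1340).

Opt1, Opt4, Opt5, Opt6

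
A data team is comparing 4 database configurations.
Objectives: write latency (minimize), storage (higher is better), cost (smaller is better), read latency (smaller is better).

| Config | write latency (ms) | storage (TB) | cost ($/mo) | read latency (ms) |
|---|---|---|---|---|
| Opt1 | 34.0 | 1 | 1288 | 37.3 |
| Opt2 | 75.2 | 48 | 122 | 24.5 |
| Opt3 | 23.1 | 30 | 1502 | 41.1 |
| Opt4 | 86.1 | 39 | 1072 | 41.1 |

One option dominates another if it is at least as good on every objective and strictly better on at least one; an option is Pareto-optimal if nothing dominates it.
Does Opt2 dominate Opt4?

Opt2 vs Opt4: write latency 75.2≤86.1, storage 48≥39, cost 122≤1072, read latency 24.5≤41.1 — Opt2 is at least as good on every objective with at least one strict improvement.

Yes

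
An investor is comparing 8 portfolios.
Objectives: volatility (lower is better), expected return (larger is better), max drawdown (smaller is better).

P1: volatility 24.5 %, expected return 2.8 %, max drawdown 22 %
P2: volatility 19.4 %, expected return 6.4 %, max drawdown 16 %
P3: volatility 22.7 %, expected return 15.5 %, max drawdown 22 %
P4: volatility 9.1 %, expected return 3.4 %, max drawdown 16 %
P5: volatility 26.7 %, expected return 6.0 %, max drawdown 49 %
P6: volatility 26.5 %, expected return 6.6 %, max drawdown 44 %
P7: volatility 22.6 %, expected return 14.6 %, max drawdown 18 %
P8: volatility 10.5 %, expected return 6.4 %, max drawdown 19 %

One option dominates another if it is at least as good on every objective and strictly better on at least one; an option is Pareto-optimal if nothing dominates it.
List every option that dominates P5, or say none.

P2: volatility 19.4≤26.7, expected return 6.4≥6.0, max drawdown 16≤49 — dominates P5.
P3: volatility 22.7≤26.7, expected return 15.5≥6.0, max drawdown 22≤49 — dominates P5.
P6: volatility 26.5≤26.7, expected return 6.6≥6.0, max drawdown 44≤49 — dominates P5.
P7: volatility 22.6≤26.7, expected return 14.6≥6.0, max drawdown 18≤49 — dominates P5.
P8: volatility 10.5≤26.7, expected return 6.4≥6.0, max drawdown 19≤49 — dominates P5.
Others (P1, P4) are each worse than P5 on at least one objective.

P2, P3, P6, P7, P8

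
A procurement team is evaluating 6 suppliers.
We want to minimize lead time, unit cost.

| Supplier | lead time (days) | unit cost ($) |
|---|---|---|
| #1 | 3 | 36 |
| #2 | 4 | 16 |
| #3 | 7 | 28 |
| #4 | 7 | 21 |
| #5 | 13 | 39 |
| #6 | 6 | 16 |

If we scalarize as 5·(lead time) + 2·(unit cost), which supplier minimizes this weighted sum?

#1: 5·3 + 2·36 = 87
#2: 5·4 + 2·16 = 52
#3: 5·7 + 2·28 = 91
#4: 5·7 + 2·21 = 77
#5: 5·13 + 2·39 = 143
#6: 5·6 + 2·16 = 62
Lowest: #2 at 52.

#2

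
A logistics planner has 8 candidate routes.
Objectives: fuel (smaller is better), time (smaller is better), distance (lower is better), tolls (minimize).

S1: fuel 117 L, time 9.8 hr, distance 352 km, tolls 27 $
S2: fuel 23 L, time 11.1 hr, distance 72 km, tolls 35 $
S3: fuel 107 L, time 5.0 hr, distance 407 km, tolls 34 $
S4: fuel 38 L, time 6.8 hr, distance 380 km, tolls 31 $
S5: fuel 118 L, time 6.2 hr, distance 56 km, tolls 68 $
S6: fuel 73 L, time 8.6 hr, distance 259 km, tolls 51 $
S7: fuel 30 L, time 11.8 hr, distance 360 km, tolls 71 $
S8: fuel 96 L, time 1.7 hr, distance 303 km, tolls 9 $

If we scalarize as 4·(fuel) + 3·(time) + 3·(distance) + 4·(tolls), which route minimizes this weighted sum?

S1: 4·117 + 3·9.8 + 3·352 + 4·27 = 1661.4
S2: 4·23 + 3·11.1 + 3·72 + 4·35 = 481.3
S3: 4·107 + 3·5.0 + 3·407 + 4·34 = 1800.0
S4: 4·38 + 3·6.8 + 3·380 + 4·31 = 1436.4
S5: 4·118 + 3·6.2 + 3·56 + 4·68 = 930.6
S6: 4·73 + 3·8.6 + 3·259 + 4·51 = 1298.8
S7: 4·30 + 3·11.8 + 3·360 + 4·71 = 1519.4
S8: 4·96 + 3·1.7 + 3·303 + 4·9 = 1334.1
Lowest: S2 at 481.3.

S2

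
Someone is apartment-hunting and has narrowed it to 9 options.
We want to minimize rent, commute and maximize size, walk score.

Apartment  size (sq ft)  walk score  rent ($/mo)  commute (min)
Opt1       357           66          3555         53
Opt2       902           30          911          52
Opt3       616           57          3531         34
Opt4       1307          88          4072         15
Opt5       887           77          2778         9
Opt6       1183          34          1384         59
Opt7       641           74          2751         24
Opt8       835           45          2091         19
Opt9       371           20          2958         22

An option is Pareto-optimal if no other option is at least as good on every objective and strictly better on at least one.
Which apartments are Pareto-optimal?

Opt2, Opt4, Opt5, Opt6, Opt7, Opt8

Opt1: dominated by Opt5 (size 887≥357, walk score 77≥66, rent 2778≤3555, commute 9≤53).
Opt2: not dominated (best rent).
Opt3: dominated by Opt5 (size 887≥616, walk score 77≥57, rent 2778≤3531, commute 9≤34).
Opt4: not dominated (best size).
Opt5: not dominated (best commute).
Opt6: not dominated.
Opt7: not dominated.
Opt8: not dominated.
Opt9: dominated by Opt5 (size 887≥371, walk score 77≥20, rent 2778≤2958, commute 9≤22).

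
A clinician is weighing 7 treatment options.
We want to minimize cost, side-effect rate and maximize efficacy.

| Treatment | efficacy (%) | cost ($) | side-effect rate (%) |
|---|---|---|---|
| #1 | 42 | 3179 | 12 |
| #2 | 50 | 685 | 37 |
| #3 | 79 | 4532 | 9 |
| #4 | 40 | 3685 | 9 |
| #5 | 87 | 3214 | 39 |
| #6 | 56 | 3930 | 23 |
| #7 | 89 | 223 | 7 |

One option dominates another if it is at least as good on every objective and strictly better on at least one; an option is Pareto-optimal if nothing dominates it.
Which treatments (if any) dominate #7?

#1: worse on efficacy (42 vs 89).
#2: worse on efficacy (50 vs 89).
#3: worse on efficacy (79 vs 89).
#4: worse on efficacy (40 vs 89).
#5: worse on efficacy (87 vs 89).
#6: worse on efficacy (56 vs 89).
No option dominates #7.

none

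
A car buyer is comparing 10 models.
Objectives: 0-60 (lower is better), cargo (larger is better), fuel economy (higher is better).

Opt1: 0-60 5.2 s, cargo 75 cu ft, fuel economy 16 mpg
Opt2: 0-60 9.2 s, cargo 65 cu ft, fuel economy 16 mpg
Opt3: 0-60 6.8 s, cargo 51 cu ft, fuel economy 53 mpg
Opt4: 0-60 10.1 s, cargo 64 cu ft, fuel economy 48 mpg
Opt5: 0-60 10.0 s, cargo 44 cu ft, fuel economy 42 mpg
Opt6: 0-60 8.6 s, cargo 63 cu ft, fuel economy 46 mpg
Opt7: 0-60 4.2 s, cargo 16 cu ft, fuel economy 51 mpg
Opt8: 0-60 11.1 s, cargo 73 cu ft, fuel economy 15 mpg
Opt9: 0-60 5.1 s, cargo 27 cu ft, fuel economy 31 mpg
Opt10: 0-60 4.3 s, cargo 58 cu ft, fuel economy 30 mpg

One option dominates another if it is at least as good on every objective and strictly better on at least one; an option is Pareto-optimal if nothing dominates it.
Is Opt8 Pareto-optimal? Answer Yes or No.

No

Opt1 vs Opt8: 0-60 5.2≤11.1, cargo 75≥73, fuel economy 16≥15 — Opt1 is at least as good on every objective and strictly better on at least one, so Opt1 dominates Opt8.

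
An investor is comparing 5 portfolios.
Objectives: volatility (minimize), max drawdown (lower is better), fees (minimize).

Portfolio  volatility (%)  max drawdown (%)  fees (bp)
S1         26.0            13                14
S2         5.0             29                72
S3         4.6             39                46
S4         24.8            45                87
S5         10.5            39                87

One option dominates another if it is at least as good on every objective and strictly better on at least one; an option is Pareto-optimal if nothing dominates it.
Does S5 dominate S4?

Yes

S5 vs S4: volatility 10.5≤24.8, max drawdown 39≤45, fees 87≤87 — S5 is at least as good on every objective with at least one strict improvement.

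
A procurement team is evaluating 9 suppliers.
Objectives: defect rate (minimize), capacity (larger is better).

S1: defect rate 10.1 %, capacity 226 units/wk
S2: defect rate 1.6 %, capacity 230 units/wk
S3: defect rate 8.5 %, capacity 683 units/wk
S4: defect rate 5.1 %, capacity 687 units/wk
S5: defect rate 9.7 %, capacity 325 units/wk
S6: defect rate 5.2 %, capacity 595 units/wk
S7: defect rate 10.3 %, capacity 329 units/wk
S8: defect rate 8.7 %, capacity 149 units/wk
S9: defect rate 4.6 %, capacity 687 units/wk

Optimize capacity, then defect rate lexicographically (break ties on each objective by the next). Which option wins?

First maximize capacity: best is 687, kept {S4, S9}.
Then minimize defect rate: best is 4.6, kept {S9}.

S9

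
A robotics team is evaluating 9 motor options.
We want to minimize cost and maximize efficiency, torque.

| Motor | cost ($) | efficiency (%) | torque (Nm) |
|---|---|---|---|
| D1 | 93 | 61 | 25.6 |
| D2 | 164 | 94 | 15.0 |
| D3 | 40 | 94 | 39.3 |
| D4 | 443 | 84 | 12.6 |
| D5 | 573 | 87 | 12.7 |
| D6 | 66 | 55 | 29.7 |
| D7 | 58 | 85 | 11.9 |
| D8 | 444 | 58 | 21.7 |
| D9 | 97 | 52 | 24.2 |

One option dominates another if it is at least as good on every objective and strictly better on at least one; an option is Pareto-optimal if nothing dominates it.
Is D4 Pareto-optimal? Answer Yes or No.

D2 vs D4: cost 164≤443, efficiency 94≥84, torque 15.0≥12.6 — D2 is at least as good on every objective and strictly better on at least one, so D2 dominates D4.

No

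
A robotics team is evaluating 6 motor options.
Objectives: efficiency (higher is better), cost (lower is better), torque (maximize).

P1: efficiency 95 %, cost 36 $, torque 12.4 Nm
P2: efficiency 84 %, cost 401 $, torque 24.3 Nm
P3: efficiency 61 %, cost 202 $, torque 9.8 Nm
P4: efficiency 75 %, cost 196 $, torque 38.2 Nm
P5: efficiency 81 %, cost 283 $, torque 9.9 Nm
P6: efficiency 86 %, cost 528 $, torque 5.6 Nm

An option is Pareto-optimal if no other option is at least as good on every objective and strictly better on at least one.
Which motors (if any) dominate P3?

P1, P4

P1: efficiency 95≥61, cost 36≤202, torque 12.4≥9.8 — dominates P3.
P4: efficiency 75≥61, cost 196≤202, torque 38.2≥9.8 — dominates P3.
Others (P2, P5, P6) are each worse than P3 on at least one objective.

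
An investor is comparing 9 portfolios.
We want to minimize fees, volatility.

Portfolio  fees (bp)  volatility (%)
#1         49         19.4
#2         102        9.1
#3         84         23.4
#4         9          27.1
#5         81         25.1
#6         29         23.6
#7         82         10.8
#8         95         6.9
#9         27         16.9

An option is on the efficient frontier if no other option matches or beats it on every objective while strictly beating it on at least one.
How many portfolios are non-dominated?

4

#1: dominated by #9 (fees 27≤49, volatility 16.9≤19.4).
#2: dominated by #8 (fees 95≤102, volatility 6.9≤9.1).
#3: dominated by #1 (fees 49≤84, volatility 19.4≤23.4).
#4: not dominated (best fees).
#5: dominated by #1 (fees 49≤81, volatility 19.4≤25.1).
#6: dominated by #9 (fees 27≤29, volatility 16.9≤23.6).
#7: not dominated.
#8: not dominated (best volatility).
#9: not dominated.
Pareto-optimal: #4, #7, #8, #9 → 4.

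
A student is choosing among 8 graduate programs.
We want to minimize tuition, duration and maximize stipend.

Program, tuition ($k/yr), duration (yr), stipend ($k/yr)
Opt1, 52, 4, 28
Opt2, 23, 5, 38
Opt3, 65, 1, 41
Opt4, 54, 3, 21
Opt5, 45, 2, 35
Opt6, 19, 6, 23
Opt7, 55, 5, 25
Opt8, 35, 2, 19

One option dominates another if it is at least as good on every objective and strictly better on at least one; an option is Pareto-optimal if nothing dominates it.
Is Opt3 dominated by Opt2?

No

Opt2 vs Opt3: Opt2 is worse on duration (5 vs 1), so it does not dominate Opt3.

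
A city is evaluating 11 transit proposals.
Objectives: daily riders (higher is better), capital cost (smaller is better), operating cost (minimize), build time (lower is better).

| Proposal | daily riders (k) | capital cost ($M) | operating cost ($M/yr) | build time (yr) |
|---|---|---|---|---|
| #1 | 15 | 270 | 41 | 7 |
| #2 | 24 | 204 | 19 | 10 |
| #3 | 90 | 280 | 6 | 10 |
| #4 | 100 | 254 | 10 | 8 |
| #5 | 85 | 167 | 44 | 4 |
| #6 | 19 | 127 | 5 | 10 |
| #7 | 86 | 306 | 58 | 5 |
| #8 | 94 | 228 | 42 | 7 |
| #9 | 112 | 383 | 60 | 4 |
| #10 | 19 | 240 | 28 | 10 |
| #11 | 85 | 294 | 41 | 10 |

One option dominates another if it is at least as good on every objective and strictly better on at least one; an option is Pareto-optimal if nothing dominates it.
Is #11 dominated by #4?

#4 vs #11: daily riders 100≥85, capital cost 254≤294, operating cost 10≤41, build time 8≤10 — #4 is at least as good on every objective with at least one strict improvement.

Yes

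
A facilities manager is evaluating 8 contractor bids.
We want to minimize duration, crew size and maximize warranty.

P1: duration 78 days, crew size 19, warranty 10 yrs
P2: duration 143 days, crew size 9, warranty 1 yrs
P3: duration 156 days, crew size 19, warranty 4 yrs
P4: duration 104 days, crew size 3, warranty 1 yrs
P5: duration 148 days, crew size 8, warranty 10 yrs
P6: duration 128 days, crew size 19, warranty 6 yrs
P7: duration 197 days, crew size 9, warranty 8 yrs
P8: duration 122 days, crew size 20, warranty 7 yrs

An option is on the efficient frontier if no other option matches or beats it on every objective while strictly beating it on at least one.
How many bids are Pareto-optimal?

P1: not dominated (best duration).
P2: dominated by P4 (duration 104≤143, crew size 3≤9, warranty 1≥1).
P3: dominated by P1 (duration 78≤156, crew size 19≤19, warranty 10≥4).
P4: not dominated (best crew size).
P5: not dominated.
P6: dominated by P1 (duration 78≤128, crew size 19≤19, warranty 10≥6).
P7: dominated by P5 (duration 148≤197, crew size 8≤9, warranty 10≥8).
P8: dominated by P1 (duration 78≤122, crew size 19≤20, warranty 10≥7).
Pareto-optimal: P1, P4, P5 → 3.

3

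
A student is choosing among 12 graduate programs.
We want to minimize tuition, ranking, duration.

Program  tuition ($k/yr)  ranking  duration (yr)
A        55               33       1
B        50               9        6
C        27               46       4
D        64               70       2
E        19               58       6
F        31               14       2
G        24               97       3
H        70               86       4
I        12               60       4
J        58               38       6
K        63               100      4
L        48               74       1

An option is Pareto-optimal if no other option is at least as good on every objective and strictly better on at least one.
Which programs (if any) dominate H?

A, C, D, F, I, L

A: tuition 55≤70, ranking 33≤86, duration 1≤4 — dominates H.
C: tuition 27≤70, ranking 46≤86, duration 4≤4 — dominates H.
D: tuition 64≤70, ranking 70≤86, duration 2≤4 — dominates H.
F: tuition 31≤70, ranking 14≤86, duration 2≤4 — dominates H.
I: tuition 12≤70, ranking 60≤86, duration 4≤4 — dominates H.
L: tuition 48≤70, ranking 74≤86, duration 1≤4 — dominates H.
Others (B, E, G, J, K) are each worse than H on at least one objective.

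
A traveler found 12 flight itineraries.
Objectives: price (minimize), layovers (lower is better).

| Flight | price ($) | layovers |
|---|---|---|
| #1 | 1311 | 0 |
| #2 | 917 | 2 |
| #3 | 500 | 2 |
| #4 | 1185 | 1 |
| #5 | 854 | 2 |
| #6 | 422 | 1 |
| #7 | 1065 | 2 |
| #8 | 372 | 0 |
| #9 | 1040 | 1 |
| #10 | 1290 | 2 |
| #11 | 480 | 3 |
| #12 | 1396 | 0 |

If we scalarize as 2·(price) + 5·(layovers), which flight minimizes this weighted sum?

#8

#1: 2·1311 + 5·0 = 2622
#2: 2·917 + 5·2 = 1844
#3: 2·500 + 5·2 = 1010
#4: 2·1185 + 5·1 = 2375
#5: 2·854 + 5·2 = 1718
#6: 2·422 + 5·1 = 849
#7: 2·1065 + 5·2 = 2140
#8: 2·372 + 5·0 = 744
#9: 2·1040 + 5·1 = 2085
#10: 2·1290 + 5·2 = 2590
#11: 2·480 + 5·3 = 975
#12: 2·1396 + 5·0 = 2792
Lowest: #8 at 744.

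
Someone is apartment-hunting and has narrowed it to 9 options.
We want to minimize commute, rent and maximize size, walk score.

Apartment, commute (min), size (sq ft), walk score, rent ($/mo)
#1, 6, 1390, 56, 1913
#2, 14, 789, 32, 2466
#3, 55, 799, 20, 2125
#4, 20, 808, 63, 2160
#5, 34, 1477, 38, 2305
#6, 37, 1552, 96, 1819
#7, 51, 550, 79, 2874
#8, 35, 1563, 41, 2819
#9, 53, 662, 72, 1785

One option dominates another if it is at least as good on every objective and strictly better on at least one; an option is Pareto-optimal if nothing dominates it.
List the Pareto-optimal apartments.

#1: not dominated (best commute).
#2: dominated by #1 (commute 6≤14, size 1390≥789, walk score 56≥32, rent 1913≤2466).
#3: dominated by #1 (commute 6≤55, size 1390≥799, walk score 56≥20, rent 1913≤2125).
#4: not dominated.
#5: not dominated.
#6: not dominated (best walk score).
#7: dominated by #6 (commute 37≤51, size 1552≥550, walk score 96≥79, rent 1819≤2874).
#8: not dominated (best size).
#9: not dominated (best rent).

#1, #4, #5, #6, #8, #9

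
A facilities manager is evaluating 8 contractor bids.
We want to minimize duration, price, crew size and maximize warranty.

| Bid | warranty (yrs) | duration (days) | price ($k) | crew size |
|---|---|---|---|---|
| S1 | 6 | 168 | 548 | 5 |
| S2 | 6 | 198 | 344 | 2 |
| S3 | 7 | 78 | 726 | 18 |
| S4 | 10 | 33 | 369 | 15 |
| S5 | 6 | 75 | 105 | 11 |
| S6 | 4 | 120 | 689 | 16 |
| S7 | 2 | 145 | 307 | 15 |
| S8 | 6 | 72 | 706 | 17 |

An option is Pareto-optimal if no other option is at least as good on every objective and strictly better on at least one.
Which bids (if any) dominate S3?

S4

S4: warranty 10≥7, duration 33≤78, price 369≤726, crew size 15≤18 — dominates S3.
Others (S1, S2, S5, S6, S7, S8) are each worse than S3 on at least one objective.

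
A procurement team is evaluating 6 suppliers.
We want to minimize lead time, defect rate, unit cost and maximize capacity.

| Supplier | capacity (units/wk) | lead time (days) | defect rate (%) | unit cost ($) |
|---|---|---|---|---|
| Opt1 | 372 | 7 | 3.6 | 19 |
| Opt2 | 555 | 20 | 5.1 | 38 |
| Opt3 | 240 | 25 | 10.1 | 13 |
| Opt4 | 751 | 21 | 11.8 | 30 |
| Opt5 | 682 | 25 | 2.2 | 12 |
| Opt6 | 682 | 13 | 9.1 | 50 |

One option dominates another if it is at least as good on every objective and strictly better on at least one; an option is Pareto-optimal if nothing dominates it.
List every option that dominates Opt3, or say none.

Opt5

Opt5: capacity 682≥240, lead time 25≤25, defect rate 2.2≤10.1, unit cost 12≤13 — dominates Opt3.
Others (Opt1, Opt2, Opt4, Opt6) are each worse than Opt3 on at least one objective.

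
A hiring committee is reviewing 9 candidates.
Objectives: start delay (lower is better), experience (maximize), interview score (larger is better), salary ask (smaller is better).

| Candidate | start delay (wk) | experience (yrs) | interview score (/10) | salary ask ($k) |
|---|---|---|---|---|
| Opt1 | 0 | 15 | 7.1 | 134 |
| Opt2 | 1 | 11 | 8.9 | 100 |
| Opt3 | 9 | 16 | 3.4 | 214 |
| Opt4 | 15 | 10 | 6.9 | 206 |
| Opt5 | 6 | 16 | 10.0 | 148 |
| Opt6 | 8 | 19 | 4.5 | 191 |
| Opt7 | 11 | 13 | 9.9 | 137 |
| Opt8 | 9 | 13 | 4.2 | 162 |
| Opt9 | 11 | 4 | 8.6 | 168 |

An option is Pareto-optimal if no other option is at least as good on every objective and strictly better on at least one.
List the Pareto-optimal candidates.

Opt1: not dominated (best start delay).
Opt2: not dominated (best salary ask).
Opt3: dominated by Opt5 (start delay 6≤9, experience 16≥16, interview score 10.0≥3.4, salary ask 148≤214).
Opt4: dominated by Opt1 (start delay 0≤15, experience 15≥10, interview score 7.1≥6.9, salary ask 134≤206).
Opt5: not dominated (best interview score).
Opt6: not dominated (best experience).
Opt7: not dominated.
Opt8: dominated by Opt1 (start delay 0≤9, experience 15≥13, interview score 7.1≥4.2, salary ask 134≤162).
Opt9: dominated by Opt2 (start delay 1≤11, experience 11≥4, interview score 8.9≥8.6, salary ask 100≤168).

Opt1, Opt2, Opt5, Opt6, Opt7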